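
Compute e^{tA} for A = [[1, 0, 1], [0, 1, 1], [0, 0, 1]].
e^{tA} = [[e^{t}, 0, t*e^{t}], [0, e^{t}, t*e^{t}], [0, 0, e^{t}]]

A has Jordan form J = [[1, 1, 0], [0, 1, 0], [0, 0, 1]] with A = PJP^{-1}, so e^{tA} = P e^{tJ} P^{-1}.

For a Jordan block J_k(λ), e^{tJ_k(λ)} = e^{λt} · (I + tN + t^2 N^2/2! + ... + t^{k-1} N^{k-1}/(k-1)!) where N is the nilpotent superdiagonal part.

Assembling the blocks and conjugating back gives the entries of e^{tA} as shown above.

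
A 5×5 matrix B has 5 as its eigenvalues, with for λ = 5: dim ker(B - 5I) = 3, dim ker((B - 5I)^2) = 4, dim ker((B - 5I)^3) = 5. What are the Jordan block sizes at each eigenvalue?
λ = 5: successive nullity increments [3, 1, 1] count blocks of size ≥ k; block sizes are [3, 1, 1].

Jordan blocks: (5, 3), (5, 1), (5, 1)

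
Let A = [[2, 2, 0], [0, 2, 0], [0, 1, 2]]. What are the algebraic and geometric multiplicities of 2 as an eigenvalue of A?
The characteristic polynomial is (x - 2)^3, so the factor x - 2 appears with exponent 3: the algebraic multiplicity is 3.

rank(A - 2I) = 1, so the eigenspace has dimension 3 - 1 = 2: the geometric multiplicity is 2.

Since 2 < 3, A is not diagonalizable.

algebraic multiplicity 3, geometric multiplicity 2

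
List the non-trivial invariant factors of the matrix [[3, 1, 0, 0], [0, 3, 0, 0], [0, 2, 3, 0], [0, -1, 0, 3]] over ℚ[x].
x - 3, x - 3, (x - 3)^2

The Jordan structure of A has elementary divisors (x - 3)^2, (x - 3), (x - 3). Arranging the block sizes at each eigenvalue in decreasing order and taking row products gives the invariant factors.

Invariant factors (smallest first, each dividing the next): x - 3, x - 3, (x - 3)^2.

Check: the last factor (x - 3)^2 is the minimal polynomial, and the product (x - 3)^4 is the characteristic polynomial.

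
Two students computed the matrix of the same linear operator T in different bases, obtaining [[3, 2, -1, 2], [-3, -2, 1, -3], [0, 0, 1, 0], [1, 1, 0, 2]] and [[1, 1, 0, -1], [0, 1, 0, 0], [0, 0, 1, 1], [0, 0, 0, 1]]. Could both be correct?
Two matrices over a field are similar if and only if they have the same invariant factors.

Both A and B have characteristic polynomial (x - 1)^4 and minimal polynomial (x - 1)^2. Computing further, both have invariant factors (x - 1)^2, (x - 1)^2. Hence A and B are similar.

Yes.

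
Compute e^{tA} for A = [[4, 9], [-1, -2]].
A has Jordan form J = [[1, 1], [0, 1]] with A = PJP^{-1}, so e^{tA} = P e^{tJ} P^{-1}.

For a Jordan block J_k(λ), e^{tJ_k(λ)} = e^{λt} · (I + tN + t^2 N^2/2! + ... + t^{k-1} N^{k-1}/(k-1)!) where N is the nilpotent superdiagonal part.

Assembling the blocks and conjugating back gives the entries of e^{tA} as shown above.

e^{tA} = [[(3*t + 1)*e^{t}, 9*t*e^{t}], [-t*e^{t}, (1 - 3*t)*e^{t}]]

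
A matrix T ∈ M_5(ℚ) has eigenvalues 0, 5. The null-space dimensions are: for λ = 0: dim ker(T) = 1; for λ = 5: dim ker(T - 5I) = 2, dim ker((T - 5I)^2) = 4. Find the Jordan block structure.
Jordan blocks: (0, 1), (5, 2), (5, 2)

λ = 0: successive nullity increments [1] count blocks of size ≥ k; block sizes are [1].
λ = 5: successive nullity increments [2, 2] count blocks of size ≥ k; block sizes are [2, 2].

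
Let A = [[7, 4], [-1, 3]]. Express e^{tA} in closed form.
e^{tA} = [[(2*t + 1)*e^{5*t}, 4*t*e^{5*t}], [-t*e^{5*t}, (1 - 2*t)*e^{5*t}]]

A has Jordan form J = [[5, 1], [0, 5]] with A = PJP^{-1}, so e^{tA} = P e^{tJ} P^{-1}.

For a Jordan block J_k(λ), e^{tJ_k(λ)} = e^{λt} · (I + tN + t^2 N^2/2! + ... + t^{k-1} N^{k-1}/(k-1)!) where N is the nilpotent superdiagonal part.

Assembling the blocks and conjugating back gives the entries of e^{tA} as shown above.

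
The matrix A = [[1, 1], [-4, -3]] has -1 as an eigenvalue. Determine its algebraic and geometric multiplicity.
The characteristic polynomial is (x + 1)^2, so the factor x + 1 appears with exponent 2: the algebraic multiplicity is 2.

rank(A + I) = 1, so the eigenspace has dimension 2 - 1 = 1: the geometric multiplicity is 1.

Since 1 < 2, A is not diagonalizable.

algebraic multiplicity 2, geometric multiplicity 1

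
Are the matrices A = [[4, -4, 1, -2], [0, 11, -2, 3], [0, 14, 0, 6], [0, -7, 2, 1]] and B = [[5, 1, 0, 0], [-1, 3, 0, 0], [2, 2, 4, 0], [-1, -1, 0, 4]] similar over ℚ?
No.

Both have characteristic polynomial (x - 4)^4 and minimal polynomial (x - 4)^2. But rank(A - 4I) = 2 for A while rank(B - 4I) = 1 for B, so the number of Jordan blocks at λ = 4 differs. A and B are not similar.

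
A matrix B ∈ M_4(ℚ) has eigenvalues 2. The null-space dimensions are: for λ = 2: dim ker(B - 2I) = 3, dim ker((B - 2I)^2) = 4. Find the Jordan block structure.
λ = 2: successive nullity increments [3, 1] count blocks of size ≥ k; block sizes are [2, 1, 1].

Jordan blocks: (2, 2), (2, 1), (2, 1)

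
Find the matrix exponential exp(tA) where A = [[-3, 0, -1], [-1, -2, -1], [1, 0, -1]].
e^{tA} = [[(1 - t)*e^{-2*t}, 0, -t*e^{-2*t}], [-t*e^{-2*t}, e^{-2*t}, -t*e^{-2*t}], [t*e^{-2*t}, 0, (t + 1)*e^{-2*t}]]

A has Jordan form J = [[-2, 1, 0], [0, -2, 0], [0, 0, -2]] with A = PJP^{-1}, so e^{tA} = P e^{tJ} P^{-1}.

For a Jordan block J_k(λ), e^{tJ_k(λ)} = e^{λt} · (I + tN + t^2 N^2/2! + ... + t^{k-1} N^{k-1}/(k-1)!) where N is the nilpotent superdiagonal part.

Assembling the blocks and conjugating back gives the entries of e^{tA} as shown above.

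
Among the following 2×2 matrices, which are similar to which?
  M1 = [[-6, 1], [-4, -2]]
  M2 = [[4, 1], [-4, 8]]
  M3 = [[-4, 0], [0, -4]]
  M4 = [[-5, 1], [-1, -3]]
3 classes: {M1, M4}, {M2}, {M3}

Characteristic polynomials: χ_{M1} = (x + 4)^2, χ_{M2} = (x - 6)^2, χ_{M3} = (x + 4)^2, χ_{M4} = (x + 4)^2.

{M1, M4}: invariant factors (x + 4)^2.

{M2}: invariant factors (x - 6)^2.

{M3}: invariant factors x + 4, x + 4.

Matrices are similar if and only if their invariant-factor lists agree; the partition into similarity classes is {M1, M4}, {M2}, {M3}.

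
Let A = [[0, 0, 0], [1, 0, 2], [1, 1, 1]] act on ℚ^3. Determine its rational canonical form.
R = [[0, 0, 0], [1, 0, 2], [0, 1, 1]]

The invariant factors of A (the non-unit diagonal entries of the Smith normal form of xI - A over ℚ[x]) are x(x - 2)(x + 1), each dividing the next. The characteristic polynomial is their product, x(x - 2)(x + 1).

The rational canonical form is the block-diagonal matrix of companion matrices C(f_i):
R = [[0, 0, 0], [1, 0, 2], [0, 1, 1]].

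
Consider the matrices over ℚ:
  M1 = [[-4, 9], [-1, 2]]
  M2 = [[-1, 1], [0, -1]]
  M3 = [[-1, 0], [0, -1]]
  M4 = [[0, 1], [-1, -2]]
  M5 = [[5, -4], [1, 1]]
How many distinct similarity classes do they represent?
Characteristic polynomials: χ_{M1} = (x + 1)^2, χ_{M2} = (x + 1)^2, χ_{M3} = (x + 1)^2, χ_{M4} = (x + 1)^2, χ_{M5} = (x - 3)^2.

{M1, M2, M4}: invariant factors (x + 1)^2.

{M3}: invariant factors x + 1, x + 1.

{M5}: invariant factors (x - 3)^2.

Matrices are similar if and only if their invariant-factor lists agree; the partition into similarity classes is {M1, M2, M4}, {M3}, {M5}.

3 classes: {M1, M2, M4}, {M3}, {M5}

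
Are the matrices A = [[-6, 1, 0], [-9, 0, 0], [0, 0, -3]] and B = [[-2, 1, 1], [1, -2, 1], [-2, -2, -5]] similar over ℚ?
Yes.

Two matrices over a field are similar if and only if they have the same invariant factors.

Both A and B have characteristic polynomial (x + 3)^3 and minimal polynomial (x + 3)^2. Computing further, both have invariant factors x + 3, (x + 3)^2. Hence A and B are similar.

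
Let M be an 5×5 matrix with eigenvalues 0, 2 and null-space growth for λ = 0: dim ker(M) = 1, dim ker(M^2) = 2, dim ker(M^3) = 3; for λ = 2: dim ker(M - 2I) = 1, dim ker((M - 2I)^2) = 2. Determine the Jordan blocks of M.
Jordan blocks: (0, 3), (2, 2)

λ = 0: successive nullity increments [1, 1, 1] count blocks of size ≥ k; block sizes are [3].
λ = 2: successive nullity increments [1, 1] count blocks of size ≥ k; block sizes are [2].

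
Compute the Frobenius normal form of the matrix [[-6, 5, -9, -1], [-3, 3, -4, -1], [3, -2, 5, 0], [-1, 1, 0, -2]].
R = [[0, 0, 0, 0], [1, 0, 0, -3], [0, 1, 0, 3], [0, 0, 1, 0]]

The invariant factors of A (the non-unit diagonal entries of the Smith normal form of xI - A over ℚ[x]) are x(x^3 - 3x + 3), each dividing the next. The characteristic polynomial is their product, x(x^3 - 3x + 3).

The rational canonical form is the block-diagonal matrix of companion matrices C(f_i):
R = [[0, 0, 0, 0], [1, 0, 0, -3], [0, 1, 0, 3], [0, 0, 1, 0]].

Note the characteristic polynomial does not split into linear factors over ℚ, so A has no Jordan form over ℚ; the rational canonical form exists over any field.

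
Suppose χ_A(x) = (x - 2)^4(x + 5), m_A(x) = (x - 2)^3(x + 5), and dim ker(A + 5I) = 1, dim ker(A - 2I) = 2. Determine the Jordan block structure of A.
λ = -5: algebraic multiplicity 1 (exponent in χ_A), largest block size 1 (exponent in m_A), 1 block (geometric multiplicity). This forces block sizes [1].
λ = 2: algebraic multiplicity 4 (exponent in χ_A), largest block size 3 (exponent in m_A), 2 blocks (geometric multiplicity). These force block sizes [3, 1].

Jordan blocks: (-5, 1), (2, 3), (2, 1)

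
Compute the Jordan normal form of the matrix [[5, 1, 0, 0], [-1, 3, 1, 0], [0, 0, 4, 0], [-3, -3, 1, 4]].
The characteristic polynomial is det(xI - A) = (x - 4)^4, so the eigenvalues are 4 (algebraic multiplicity 4).

For λ = 4: rank(A - 4I) = 2, rank((A - 4I)^2) = 1, rank((A - 4I)^3) = 0. The eigenspace has dimension 4 - 2 = 2, so there are 2 Jordan blocks; the rank sequence gives block sizes [3, 1].

Assembling the blocks gives the Jordan form J above.

J = [[4, 1, 0, 0], [0, 4, 1, 0], [0, 0, 4, 0], [0, 0, 0, 4]]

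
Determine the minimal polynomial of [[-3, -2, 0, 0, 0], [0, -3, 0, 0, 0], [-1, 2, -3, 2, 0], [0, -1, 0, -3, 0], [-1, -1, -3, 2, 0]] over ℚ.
m_A(x) = x(x + 3)^2

The characteristic polynomial factors as x(x + 3)^4. The minimal polynomial is ∏(x - λ)^{k_λ} where k_λ is the size of the largest Jordan block at λ.

For λ = -3: rank(A + 3I) = 3, and the largest Jordan block has size 2 (the smallest k with rank((A + 3I)^k) = rank((A + 3I)^(k+1))).
For λ = 0: rank(A) = 4, and the largest Jordan block has size 1 (the smallest k with rank(A^k) = rank(A^(k+1))).

So m_A(x) = x(x + 3)^2.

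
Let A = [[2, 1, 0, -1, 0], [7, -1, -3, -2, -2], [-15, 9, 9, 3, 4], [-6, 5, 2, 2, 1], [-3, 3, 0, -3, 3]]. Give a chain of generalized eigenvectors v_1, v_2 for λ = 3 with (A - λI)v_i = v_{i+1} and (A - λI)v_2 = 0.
v_1 = [[2, 2, 1, 0, 1]]^T, v_2 = [[0, 1, -2, 1, 0]]^T

We seek v_1 ∈ ker((A - 3I)^2) \ ker(A - 3I), then set v_{i+1} = (A - 3I) v_i.

One such chain is v_1 = [[2, 2, 1, 0, 1]]^T, v_2 = [[0, 1, -2, 1, 0]]^T. Check: (A - 3I) v_2 = [[0, 0, 0, 0, 0]]^T = 0.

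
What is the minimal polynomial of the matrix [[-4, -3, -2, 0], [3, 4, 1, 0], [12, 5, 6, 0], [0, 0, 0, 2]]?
The characteristic polynomial factors as (x - 2)^4. The minimal polynomial is ∏(x - λ)^{k_λ} where k_λ is the size of the largest Jordan block at λ.

For λ = 2: rank(A - 2I) = 2, and the largest Jordan block has size 3 (the smallest k with rank((A - 2I)^k) = rank((A - 2I)^(k+1))).

So m_A(x) = (x - 2)^3.

m_A(x) = (x - 2)^3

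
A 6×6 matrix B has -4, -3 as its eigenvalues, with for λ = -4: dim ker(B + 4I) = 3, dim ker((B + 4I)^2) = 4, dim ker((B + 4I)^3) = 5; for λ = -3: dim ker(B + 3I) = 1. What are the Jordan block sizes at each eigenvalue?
Jordan blocks: (-4, 3), (-4, 1), (-4, 1), (-3, 1)

λ = -4: successive nullity increments [3, 1, 1] count blocks of size ≥ k; block sizes are [3, 1, 1].
λ = -3: successive nullity increments [1] count blocks of size ≥ k; block sizes are [1].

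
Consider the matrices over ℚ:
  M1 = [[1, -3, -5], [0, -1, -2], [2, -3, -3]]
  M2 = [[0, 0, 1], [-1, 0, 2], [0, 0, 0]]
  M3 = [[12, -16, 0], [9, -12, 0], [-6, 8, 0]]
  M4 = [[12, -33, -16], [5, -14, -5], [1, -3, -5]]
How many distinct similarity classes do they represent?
4 classes: {M1}, {M2}, {M3}, {M4}

Characteristic polynomials: χ_{M1} = (x + 1)^3, χ_{M2} = x^3, χ_{M3} = x^3, χ_{M4} = (x - 1)(x + 4)^2.

{M1}: invariant factors (x + 1)^3.

{M2}: invariant factors x^3.

{M3}: invariant factors x, x^2.

{M4}: invariant factors (x - 1)(x + 4)^2.

Matrices are similar if and only if their invariant-factor lists agree; the partition into similarity classes is {M1}, {M2}, {M3}, {M4}.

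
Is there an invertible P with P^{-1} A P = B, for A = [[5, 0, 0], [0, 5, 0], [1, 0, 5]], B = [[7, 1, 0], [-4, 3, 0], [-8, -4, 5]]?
Yes.

Two matrices over a field are similar if and only if they have the same invariant factors.

Both A and B have characteristic polynomial (x - 5)^3 and minimal polynomial (x - 5)^2. Computing further, both have invariant factors x - 5, (x - 5)^2. Hence A and B are similar.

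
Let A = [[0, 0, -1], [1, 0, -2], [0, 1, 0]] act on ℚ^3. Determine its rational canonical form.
The invariant factors of A (the non-unit diagonal entries of the Smith normal form of xI - A over ℚ[x]) are x^3 + 2x + 1, each dividing the next. The characteristic polynomial is their product, x^3 + 2x + 1.

The rational canonical form is the block-diagonal matrix of companion matrices C(f_i):
R = [[0, 0, -1], [1, 0, -2], [0, 1, 0]].

Note the characteristic polynomial does not split into linear factors over ℚ, so A has no Jordan form over ℚ; the rational canonical form exists over any field.

R = [[0, 0, -1], [1, 0, -2], [0, 1, 0]]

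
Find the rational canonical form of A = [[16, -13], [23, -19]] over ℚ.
The invariant factors of A (the non-unit diagonal entries of the Smith normal form of xI - A over ℚ[x]) are x^2 + 3x - 5, each dividing the next. The characteristic polynomial is their product, x^2 + 3x - 5.

The rational canonical form is the block-diagonal matrix of companion matrices C(f_i):
R = [[0, 5], [1, -3]].

Note the characteristic polynomial does not split into linear factors over ℚ, so A has no Jordan form over ℚ; the rational canonical form exists over any field.

R = [[0, 5], [1, -3]]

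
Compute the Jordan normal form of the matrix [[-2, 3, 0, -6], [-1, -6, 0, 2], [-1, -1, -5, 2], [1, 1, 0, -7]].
J = [[-5, 1, 0, 0], [0, -5, 0, 0], [0, 0, -5, 0], [0, 0, 0, -5]]

The characteristic polynomial is det(xI - A) = (x + 5)^4, so the eigenvalues are -5 (algebraic multiplicity 4).

For λ = -5: rank(A + 5I) = 1, rank((A + 5I)^2) = 0. The eigenspace has dimension 4 - 1 = 3, so there are 3 Jordan blocks; the rank sequence gives block sizes [2, 1, 1].

Assembling the blocks gives the Jordan form J above.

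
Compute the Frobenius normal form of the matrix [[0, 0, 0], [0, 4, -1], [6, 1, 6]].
R = [[0, 0, 0], [1, 0, -25], [0, 1, 10]]

The invariant factors of A (the non-unit diagonal entries of the Smith normal form of xI - A over ℚ[x]) are x(x - 5)^2, each dividing the next. The characteristic polynomial is their product, x(x - 5)^2.

The rational canonical form is the block-diagonal matrix of companion matrices C(f_i):
R = [[0, 0, 0], [1, 0, -25], [0, 1, 10]].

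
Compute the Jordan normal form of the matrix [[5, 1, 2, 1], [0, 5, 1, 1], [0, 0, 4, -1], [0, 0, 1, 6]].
J = [[5, 1, 0, 0], [0, 5, 0, 0], [0, 0, 5, 1], [0, 0, 0, 5]]

The characteristic polynomial is det(xI - A) = (x - 5)^4, so the eigenvalues are 5 (algebraic multiplicity 4).

For λ = 5: rank(A - 5I) = 2, rank((A - 5I)^2) = 0. The eigenspace has dimension 4 - 2 = 2, so there are 2 Jordan blocks; the rank sequence gives block sizes [2, 2].

Assembling the blocks gives the Jordan form J above.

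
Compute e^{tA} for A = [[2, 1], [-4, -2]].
e^{tA} = [[2*t + 1, t], [-4*t, 1 - 2*t]]

A has Jordan form J = [[0, 1], [0, 0]] with A = PJP^{-1}, so e^{tA} = P e^{tJ} P^{-1}.

For a Jordan block J_k(λ), e^{tJ_k(λ)} = e^{λt} · (I + tN + t^2 N^2/2! + ... + t^{k-1} N^{k-1}/(k-1)!) where N is the nilpotent superdiagonal part.

Assembling the blocks and conjugating back gives the entries of e^{tA} as shown above.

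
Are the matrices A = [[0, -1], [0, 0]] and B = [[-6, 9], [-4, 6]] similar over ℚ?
Yes.

Two matrices over a field are similar if and only if they have the same invariant factors.

Both A and B have characteristic polynomial x^2 and minimal polynomial x^2. Computing further, both have invariant factors x^2. Hence A and B are similar.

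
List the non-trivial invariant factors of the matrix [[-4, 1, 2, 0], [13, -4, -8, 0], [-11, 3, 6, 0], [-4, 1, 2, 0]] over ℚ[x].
The Jordan structure of A has elementary divisors (x + 1)^2, x, x. Arranging the block sizes at each eigenvalue in decreasing order and taking row products gives the invariant factors.

Invariant factors (smallest first, each dividing the next): x, x(x + 1)^2.

Check: the last factor x(x + 1)^2 is the minimal polynomial, and the product x^2(x + 1)^2 is the characteristic polynomial.

x, x(x + 1)^2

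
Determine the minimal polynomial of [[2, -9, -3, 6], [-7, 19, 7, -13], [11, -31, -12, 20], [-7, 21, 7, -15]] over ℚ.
m_A(x) = (x + 1)(x + 2)^2

The characteristic polynomial factors as (x + 1)^2(x + 2)^2. The minimal polynomial is ∏(x - λ)^{k_λ} where k_λ is the size of the largest Jordan block at λ.

For λ = -2: rank(A + 2I) = 3, and the largest Jordan block has size 2 (the smallest k with rank((A + 2I)^k) = rank((A + 2I)^(k+1))).
For λ = -1: rank(A + I) = 2, and the largest Jordan block has size 1 (the smallest k with rank((A + I)^k) = rank((A + I)^(k+1))).

So m_A(x) = (x + 1)(x + 2)^2.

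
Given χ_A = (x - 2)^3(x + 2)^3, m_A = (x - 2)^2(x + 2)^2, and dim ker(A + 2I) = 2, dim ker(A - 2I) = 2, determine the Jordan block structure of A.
λ = -2: algebraic multiplicity 3 (exponent in χ_A), largest block size 2 (exponent in m_A), 2 blocks (geometric multiplicity). These force block sizes [2, 1].
λ = 2: algebraic multiplicity 3 (exponent in χ_A), largest block size 2 (exponent in m_A), 2 blocks (geometric multiplicity). These force block sizes [2, 1].

Jordan blocks: (-2, 2), (-2, 1), (2, 2), (2, 1)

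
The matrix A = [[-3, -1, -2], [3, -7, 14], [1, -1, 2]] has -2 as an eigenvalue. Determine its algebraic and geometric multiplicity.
The characteristic polynomial is (x + 2)^2(x + 4), so the factor x + 2 appears with exponent 2: the algebraic multiplicity is 2.

rank(A + 2I) = 2, so the eigenspace has dimension 3 - 2 = 1: the geometric multiplicity is 1.

Since 1 < 2, A is not diagonalizable.

algebraic multiplicity 2, geometric multiplicity 1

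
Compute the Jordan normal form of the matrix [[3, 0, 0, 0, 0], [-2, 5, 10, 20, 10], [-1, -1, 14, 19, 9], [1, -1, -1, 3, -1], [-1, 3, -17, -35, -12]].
The characteristic polynomial is det(xI - A) = (x - 5)^3(x - 3)(x + 5), so the eigenvalues are -5 (algebraic multiplicity 1), 3 (algebraic multiplicity 1), 5 (algebraic multiplicity 3).

For λ = -5: algebraic multiplicity 1 gives one 1×1 block.

For λ = 3: algebraic multiplicity 1 gives one 1×1 block.

For λ = 5: rank(A - 5I) = 4, rank((A - 5I)^2) = 3, rank((A - 5I)^3) = 2. The eigenspace has dimension 5 - 4 = 1, so there is 1 Jordan block; the rank sequence gives block sizes [3].

Assembling the blocks gives the Jordan form J above.

J = [[-5, 0, 0, 0, 0], [0, 3, 0, 0, 0], [0, 0, 5, 1, 0], [0, 0, 0, 5, 1], [0, 0, 0, 0, 5]]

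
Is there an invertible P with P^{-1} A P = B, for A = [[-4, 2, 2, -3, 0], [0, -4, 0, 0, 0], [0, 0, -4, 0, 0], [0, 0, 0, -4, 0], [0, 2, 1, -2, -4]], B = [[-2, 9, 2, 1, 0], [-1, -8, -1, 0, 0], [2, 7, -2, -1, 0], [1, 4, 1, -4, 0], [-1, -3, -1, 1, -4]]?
Two matrices over a field are similar if and only if they have the same invariant factors.

Both A and B have characteristic polynomial (x + 4)^5 and minimal polynomial (x + 4)^2. Computing further, both have invariant factors x + 4, (x + 4)^2, (x + 4)^2. Hence A and B are similar.

Yes.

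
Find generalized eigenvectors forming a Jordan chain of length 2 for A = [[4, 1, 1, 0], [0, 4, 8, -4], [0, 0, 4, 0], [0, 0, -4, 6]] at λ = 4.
We seek v_1 ∈ ker((A - 4I)^2) \ ker(A - 4I), then set v_{i+1} = (A - 4I) v_i.

One such chain is v_1 = [[-1, 1, 0, 0]]^T, v_2 = [[1, 0, 0, 0]]^T. Check: (A - 4I) v_2 = [[0, 0, 0, 0]]^T = 0.

v_1 = [[-1, 1, 0, 0]]^T, v_2 = [[1, 0, 0, 0]]^T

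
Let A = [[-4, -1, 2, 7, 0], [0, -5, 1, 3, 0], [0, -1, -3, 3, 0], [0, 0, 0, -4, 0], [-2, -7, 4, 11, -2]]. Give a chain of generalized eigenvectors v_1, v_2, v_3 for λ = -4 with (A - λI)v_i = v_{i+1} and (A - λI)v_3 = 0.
We seek v_1 ∈ ker((A + 4I)^3) \ ker((A + 4I)^2), then set v_{i+1} = (A + 4I) v_i.

One such chain is v_1 = [[0, 0, 1, 0, 0]]^T, v_2 = [[2, 1, 1, 0, 4]]^T, v_3 = [[1, 0, 0, 0, 1]]^T. Check: (A + 4I) v_3 = [[0, 0, 0, 0, 0]]^T = 0.

v_1 = [[0, 0, 1, 0, 0]]^T, v_2 = [[2, 1, 1, 0, 4]]^T, v_3 = [[1, 0, 0, 0, 1]]^T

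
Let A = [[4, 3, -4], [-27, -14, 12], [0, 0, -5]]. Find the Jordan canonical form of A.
The characteristic polynomial is det(xI - A) = (x + 5)^3, so the eigenvalues are -5 (algebraic multiplicity 3).

For λ = -5: rank(A + 5I) = 1, rank((A + 5I)^2) = 0. The eigenspace has dimension 3 - 1 = 2, so there are 2 Jordan blocks; the rank sequence gives block sizes [2, 1].

Assembling the blocks gives the Jordan form J above.

J = [[-5, 1, 0], [0, -5, 0], [0, 0, -5]]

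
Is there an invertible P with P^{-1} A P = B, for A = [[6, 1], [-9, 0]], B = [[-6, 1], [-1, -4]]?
trace(A) = 6 but trace(B) = -10. The trace is a similarity invariant, so A and B are not similar.

No.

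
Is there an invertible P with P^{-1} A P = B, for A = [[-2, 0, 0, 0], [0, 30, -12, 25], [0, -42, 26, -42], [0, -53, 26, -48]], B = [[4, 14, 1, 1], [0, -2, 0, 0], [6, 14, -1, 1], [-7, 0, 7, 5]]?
Two matrices over a field are similar if and only if they have the same invariant factors.

Both A and B have characteristic polynomial (x - 5)^2(x + 2)^2 and minimal polynomial (x - 5)^2(x + 2). Computing further, both have invariant factors x + 2, (x - 5)^2(x + 2). Hence A and B are similar.

Yes.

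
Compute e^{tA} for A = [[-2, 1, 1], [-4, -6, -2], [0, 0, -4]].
e^{tA} = [[(2*t + 1)*e^{-4*t}, t*e^{-4*t}, t*e^{-4*t}], [-4*t*e^{-4*t}, (1 - 2*t)*e^{-4*t}, -2*t*e^{-4*t}], [0, 0, e^{-4*t}]]

A has Jordan form J = [[-4, 1, 0], [0, -4, 0], [0, 0, -4]] with A = PJP^{-1}, so e^{tA} = P e^{tJ} P^{-1}.

For a Jordan block J_k(λ), e^{tJ_k(λ)} = e^{λt} · (I + tN + t^2 N^2/2! + ... + t^{k-1} N^{k-1}/(k-1)!) where N is the nilpotent superdiagonal part.

Assembling the blocks and conjugating back gives the entries of e^{tA} as shown above.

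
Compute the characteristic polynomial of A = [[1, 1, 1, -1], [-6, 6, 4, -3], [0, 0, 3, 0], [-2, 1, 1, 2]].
χ_A(x) = (x - 3)^4

xI - A = [[x - 1, -1, -1, 1], [6, x - 6, -4, 3], [0, 0, x - 3, 0], [2, -1, -1, x - 2]].

Expanding det(xI - A) along the first row:
det(xI - A) = + (x - 1)·det([[x - 6, -4, 3], [0, x - 3, 0], [-1, -1, x - 2]]) - (-1)·det([[6, -4, 3], [0, x - 3, 0], [2, -1, x - 2]]) + (-1)·det([[6, x - 6, 3], [0, 0, 0], [2, -1, x - 2]]) - (1)·det([[6, x - 6, -4], [0, 0, x - 3], [2, -1, -1]]).

Evaluating gives χ_A(x) = x^4 - 12x^3 + 54x^2 - 108x + 81 = (x - 3)^4.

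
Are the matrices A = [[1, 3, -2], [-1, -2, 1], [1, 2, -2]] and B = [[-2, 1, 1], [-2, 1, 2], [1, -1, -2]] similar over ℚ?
No.

Both have characteristic polynomial (x + 1)^3, but the minimal polynomial of A is (x + 1)^3 while the minimal polynomial of B is (x + 1)^2. The minimal polynomial is a similarity invariant, so A and B are not similar.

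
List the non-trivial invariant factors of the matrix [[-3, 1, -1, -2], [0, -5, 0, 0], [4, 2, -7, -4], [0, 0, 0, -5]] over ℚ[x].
x + 5, x + 5, (x + 5)^2

The Jordan structure of A has elementary divisors (x + 5)^2, (x + 5), (x + 5). Arranging the block sizes at each eigenvalue in decreasing order and taking row products gives the invariant factors.

Invariant factors (smallest first, each dividing the next): x + 5, x + 5, (x + 5)^2.

Check: the last factor (x + 5)^2 is the minimal polynomial, and the product (x + 5)^4 is the characteristic polynomial.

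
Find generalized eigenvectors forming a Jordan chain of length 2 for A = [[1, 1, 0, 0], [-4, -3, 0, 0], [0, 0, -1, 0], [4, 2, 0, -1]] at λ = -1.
v_1 = [[2, -3, 0, 3]]^T, v_2 = [[1, -2, 0, 2]]^T

We seek v_1 ∈ ker((A + I)^2) \ ker(A + I), then set v_{i+1} = (A + I) v_i.

One such chain is v_1 = [[2, -3, 0, 3]]^T, v_2 = [[1, -2, 0, 2]]^T. Check: (A + I) v_2 = [[0, 0, 0, 0]]^T = 0.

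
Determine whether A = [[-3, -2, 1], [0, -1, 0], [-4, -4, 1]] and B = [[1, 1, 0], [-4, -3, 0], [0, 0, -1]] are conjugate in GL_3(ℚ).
Two matrices over a field are similar if and only if they have the same invariant factors.

Both A and B have characteristic polynomial (x + 1)^3 and minimal polynomial (x + 1)^2. Computing further, both have invariant factors x + 1, (x + 1)^2. Hence A and B are similar.

Yes.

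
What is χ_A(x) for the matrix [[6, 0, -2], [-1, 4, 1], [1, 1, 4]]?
χ_A(x) = (x - 5)^2(x - 4)

xI - A = [[x - 6, 0, 2], [1, x - 4, -1], [-1, -1, x - 4]].

Expanding det(xI - A) along the first row:
det(xI - A) = + (x - 6)·det([[x - 4, -1], [-1, x - 4]]) - (0)·det([[1, -1], [-1, x - 4]]) + (2)·det([[1, x - 4], [-1, -1]]).

Evaluating gives χ_A(x) = x^3 - 14x^2 + 65x - 100 = (x - 5)^2(x - 4).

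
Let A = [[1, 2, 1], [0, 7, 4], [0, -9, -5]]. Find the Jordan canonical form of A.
J = [[1, 1, 0], [0, 1, 1], [0, 0, 1]]

The characteristic polynomial is det(xI - A) = (x - 1)^3, so the eigenvalues are 1 (algebraic multiplicity 3).

For λ = 1: rank(A - I) = 2, rank((A - I)^2) = 1, rank((A - I)^3) = 0. The eigenspace has dimension 3 - 2 = 1, so there is 1 Jordan block; the rank sequence gives block sizes [3].

Assembling the blocks gives the Jordan form J above.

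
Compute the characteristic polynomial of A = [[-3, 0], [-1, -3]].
xI - A = [[x + 3, 0], [1, x + 3]].

Expanding det(xI - A) along the first row:
det(xI - A) = + (x + 3)·det([[x + 3]]) - (0)·det([[1]]).

Evaluating gives χ_A(x) = x^2 + 6x + 9 = (x + 3)^2.

χ_A(x) = (x + 3)^2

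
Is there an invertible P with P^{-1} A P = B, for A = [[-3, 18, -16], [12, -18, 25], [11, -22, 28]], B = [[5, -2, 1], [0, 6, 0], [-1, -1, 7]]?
trace(A) = 7 but trace(B) = 18. The trace is a similarity invariant, so A and B are not similar.

No.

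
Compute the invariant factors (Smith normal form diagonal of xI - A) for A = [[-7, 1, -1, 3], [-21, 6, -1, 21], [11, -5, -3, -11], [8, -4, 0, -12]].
x + 4, (x + 4)^3

The Jordan structure of A has elementary divisors (x + 4)^3, (x + 4). Arranging the block sizes at each eigenvalue in decreasing order and taking row products gives the invariant factors.

Invariant factors (smallest first, each dividing the next): x + 4, (x + 4)^3.

Check: the last factor (x + 4)^3 is the minimal polynomial, and the product (x + 4)^4 is the characteristic polynomial.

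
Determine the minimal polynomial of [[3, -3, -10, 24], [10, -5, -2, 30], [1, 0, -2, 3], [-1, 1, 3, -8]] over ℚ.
m_A(x) = (x + 1)^2(x + 5)^2

The characteristic polynomial factors as (x + 1)^2(x + 5)^2. The minimal polynomial is ∏(x - λ)^{k_λ} where k_λ is the size of the largest Jordan block at λ.

For λ = -5: rank(A + 5I) = 3, and the largest Jordan block has size 2 (the smallest k with rank((A + 5I)^k) = rank((A + 5I)^(k+1))).
For λ = -1: rank(A + I) = 3, and the largest Jordan block has size 2 (the smallest k with rank((A + I)^k) = rank((A + I)^(k+1))).

So m_A(x) = (x + 1)^2(x + 5)^2.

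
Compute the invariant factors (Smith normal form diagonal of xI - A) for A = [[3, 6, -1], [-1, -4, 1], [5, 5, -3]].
The Jordan structure of A has elementary divisors (x + 3)^2, (x - 2). Arranging the block sizes at each eigenvalue in decreasing order and taking row products gives the invariant factors.

Invariant factors (smallest first, each dividing the next): (x - 2)(x + 3)^2.

Check: the last factor (x - 2)(x + 3)^2 is the minimal polynomial, and the product (x - 2)(x + 3)^2 is the characteristic polynomial.

(x - 2)(x + 3)^2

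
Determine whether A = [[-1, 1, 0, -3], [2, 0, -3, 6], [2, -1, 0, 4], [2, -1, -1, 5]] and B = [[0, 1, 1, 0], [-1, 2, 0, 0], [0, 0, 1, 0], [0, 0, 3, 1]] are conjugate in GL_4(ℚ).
Both have characteristic polynomial (x - 1)^4, but the minimal polynomial of A is (x - 1)^2 while the minimal polynomial of B is (x - 1)^3. The minimal polynomial is a similarity invariant, so A and B are not similar.

No.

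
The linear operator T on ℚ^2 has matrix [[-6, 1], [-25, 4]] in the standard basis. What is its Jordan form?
J = [[-1, 1], [0, -1]]

The characteristic polynomial is det(xI - A) = (x + 1)^2, so the eigenvalues are -1 (algebraic multiplicity 2).

For λ = -1: rank(A + I) = 1, rank((A + I)^2) = 0. The eigenspace has dimension 2 - 1 = 1, so there is 1 Jordan block; the rank sequence gives block sizes [2].

Assembling the blocks gives the Jordan form J above.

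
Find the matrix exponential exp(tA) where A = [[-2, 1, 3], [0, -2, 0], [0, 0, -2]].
A has Jordan form J = [[-2, 1, 0], [0, -2, 0], [0, 0, -2]] with A = PJP^{-1}, so e^{tA} = P e^{tJ} P^{-1}.

For a Jordan block J_k(λ), e^{tJ_k(λ)} = e^{λt} · (I + tN + t^2 N^2/2! + ... + t^{k-1} N^{k-1}/(k-1)!) where N is the nilpotent superdiagonal part.

Assembling the blocks and conjugating back gives the entries of e^{tA} as shown above.

e^{tA} = [[e^{-2*t}, t*e^{-2*t}, 3*t*e^{-2*t}], [0, e^{-2*t}, 0], [0, 0, e^{-2*t}]]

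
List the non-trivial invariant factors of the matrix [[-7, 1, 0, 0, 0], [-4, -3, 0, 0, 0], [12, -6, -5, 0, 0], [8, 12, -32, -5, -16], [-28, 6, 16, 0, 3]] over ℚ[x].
x + 5, x + 5, (x - 3)(x + 5)^2

The Jordan structure of A has elementary divisors (x + 5)^2, (x + 5), (x + 5), (x - 3). Arranging the block sizes at each eigenvalue in decreasing order and taking row products gives the invariant factors.

Invariant factors (smallest first, each dividing the next): x + 5, x + 5, (x - 3)(x + 5)^2.

Check: the last factor (x - 3)(x + 5)^2 is the minimal polynomial, and the product (x - 3)(x + 5)^4 is the characteristic polynomial.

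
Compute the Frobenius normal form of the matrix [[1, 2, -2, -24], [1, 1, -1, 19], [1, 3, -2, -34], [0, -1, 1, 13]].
R = [[0, 0, 0, -30], [1, 0, 0, 71], [0, 1, 0, -53], [0, 0, 1, 13]]

The invariant factors of A (the non-unit diagonal entries of the Smith normal form of xI - A over ℚ[x]) are (x - 6)(x - 5)(x - 1)^2, each dividing the next. The characteristic polynomial is their product, (x - 6)(x - 5)(x - 1)^2.

The rational canonical form is the block-diagonal matrix of companion matrices C(f_i):
R = [[0, 0, 0, -30], [1, 0, 0, 71], [0, 1, 0, -53], [0, 0, 1, 13]].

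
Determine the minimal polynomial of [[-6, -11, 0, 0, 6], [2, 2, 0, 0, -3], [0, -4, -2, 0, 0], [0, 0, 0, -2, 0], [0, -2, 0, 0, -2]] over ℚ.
m_A(x) = (x + 2)^3

The characteristic polynomial factors as (x + 2)^5. The minimal polynomial is ∏(x - λ)^{k_λ} where k_λ is the size of the largest Jordan block at λ.

For λ = -2: rank(A + 2I) = 2, and the largest Jordan block has size 3 (the smallest k with rank((A + 2I)^k) = rank((A + 2I)^(k+1))).

So m_A(x) = (x + 2)^3.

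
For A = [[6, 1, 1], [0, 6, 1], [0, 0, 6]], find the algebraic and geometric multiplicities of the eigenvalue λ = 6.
The characteristic polynomial is (x - 6)^3, so the factor x - 6 appears with exponent 3: the algebraic multiplicity is 3.

rank(A - 6I) = 2, so the eigenspace has dimension 3 - 2 = 1: the geometric multiplicity is 1.

Since 1 < 3, A is not diagonalizable.

algebraic multiplicity 3, geometric multiplicity 1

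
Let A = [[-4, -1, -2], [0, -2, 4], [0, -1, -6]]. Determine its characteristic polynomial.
χ_A(x) = (x + 4)^3

xI - A = [[x + 4, 1, 2], [0, x + 2, -4], [0, 1, x + 6]].

Expanding det(xI - A) along the first row:
det(xI - A) = + (x + 4)·det([[x + 2, -4], [1, x + 6]]) - (1)·det([[0, -4], [0, x + 6]]) + (2)·det([[0, x + 2], [0, 1]]).

Evaluating gives χ_A(x) = x^3 + 12x^2 + 48x + 64 = (x + 4)^3.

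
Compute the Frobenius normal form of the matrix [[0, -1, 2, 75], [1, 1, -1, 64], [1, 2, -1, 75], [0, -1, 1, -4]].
The invariant factors of A (the non-unit diagonal entries of the Smith normal form of xI - A over ℚ[x]) are (x - 4)(x + 2)(x + 3)^2, each dividing the next. The characteristic polynomial is their product, (x - 4)(x + 2)(x + 3)^2.

The rational canonical form is the block-diagonal matrix of companion matrices C(f_i):
R = [[0, 0, 0, 72], [1, 0, 0, 66], [0, 1, 0, 11], [0, 0, 1, -4]].

R = [[0, 0, 0, 72], [1, 0, 0, 66], [0, 1, 0, 11], [0, 0, 1, -4]]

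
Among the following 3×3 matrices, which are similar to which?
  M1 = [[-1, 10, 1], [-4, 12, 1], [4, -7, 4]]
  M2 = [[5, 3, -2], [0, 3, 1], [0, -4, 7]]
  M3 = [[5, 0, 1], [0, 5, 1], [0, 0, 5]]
Characteristic polynomials: χ_{M1} = (x - 5)^3, χ_{M2} = (x - 5)^3, χ_{M3} = (x - 5)^3.

{M1, M2}: invariant factors (x - 5)^3.

{M3}: invariant factors x - 5, (x - 5)^2.

Matrices are similar if and only if their invariant-factor lists agree; the partition into similarity classes is {M1, M2}, {M3}.

2 classes: {M1, M2}, {M3}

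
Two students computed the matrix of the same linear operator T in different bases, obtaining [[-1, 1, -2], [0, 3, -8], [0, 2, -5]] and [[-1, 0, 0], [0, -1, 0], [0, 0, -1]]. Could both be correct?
No.

Both have characteristic polynomial (x + 1)^3, but the minimal polynomial of A is (x + 1)^2 while the minimal polynomial of B is x + 1. The minimal polynomial is a similarity invariant, so A and B are not similar.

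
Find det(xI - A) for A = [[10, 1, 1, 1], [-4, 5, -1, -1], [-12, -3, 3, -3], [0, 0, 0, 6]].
xI - A = [[x - 10, -1, -1, -1], [4, x - 5, 1, 1], [12, 3, x - 3, 3], [0, 0, 0, x - 6]].

Expanding det(xI - A) along the first row:
det(xI - A) = + (x - 10)·det([[x - 5, 1, 1], [3, x - 3, 3], [0, 0, x - 6]]) - (-1)·det([[4, 1, 1], [12, x - 3, 3], [0, 0, x - 6]]) + (-1)·det([[4, x - 5, 1], [12, 3, 3], [0, 0, x - 6]]) - (-1)·det([[4, x - 5, 1], [12, 3, x - 3], [0, 0, 0]]).

Evaluating gives χ_A(x) = x^4 - 24x^3 + 216x^2 - 864x + 1296 = (x - 6)^4.

χ_A(x) = (x - 6)^4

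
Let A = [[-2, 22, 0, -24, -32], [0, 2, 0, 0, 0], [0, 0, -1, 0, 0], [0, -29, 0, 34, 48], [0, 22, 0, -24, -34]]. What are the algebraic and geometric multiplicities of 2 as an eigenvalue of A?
algebraic multiplicity 2, geometric multiplicity 1

The characteristic polynomial is (x - 2)^2(x + 1)(x + 2)^2, so the factor x - 2 appears with exponent 2: the algebraic multiplicity is 2.

rank(A - 2I) = 4, so the eigenspace has dimension 5 - 4 = 1: the geometric multiplicity is 1.

Since 1 < 2, A is not diagonalizable.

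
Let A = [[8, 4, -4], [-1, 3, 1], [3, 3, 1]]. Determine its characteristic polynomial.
xI - A = [[x - 8, -4, 4], [1, x - 3, -1], [-3, -3, x - 1]].

Expanding det(xI - A) along the first row:
det(xI - A) = + (x - 8)·det([[x - 3, -1], [-3, x - 1]]) - (-4)·det([[1, -1], [-3, x - 1]]) + (4)·det([[1, x - 3], [-3, -3]]).

Evaluating gives χ_A(x) = x^3 - 12x^2 + 48x - 64 = (x - 4)^3.

χ_A(x) = (x - 4)^3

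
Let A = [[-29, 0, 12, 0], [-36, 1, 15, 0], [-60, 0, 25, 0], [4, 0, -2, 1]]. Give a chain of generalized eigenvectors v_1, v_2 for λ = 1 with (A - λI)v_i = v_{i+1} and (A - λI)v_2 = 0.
We seek v_1 ∈ ker((A - I)^2) \ ker(A - I), then set v_{i+1} = (A - I) v_i.

One such chain is v_1 = [[2, 2, 5, 0]]^T, v_2 = [[0, 3, 0, -2]]^T. Check: (A - I) v_2 = [[0, 0, 0, 0]]^T = 0.

v_1 = [[2, 2, 5, 0]]^T, v_2 = [[0, 3, 0, -2]]^T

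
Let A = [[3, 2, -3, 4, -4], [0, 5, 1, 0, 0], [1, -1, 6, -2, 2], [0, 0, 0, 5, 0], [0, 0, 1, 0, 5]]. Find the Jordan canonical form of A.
The characteristic polynomial is det(xI - A) = (x - 5)^4(x - 4), so the eigenvalues are 4 (algebraic multiplicity 1), 5 (algebraic multiplicity 4).

For λ = 4: algebraic multiplicity 1 gives one 1×1 block.

For λ = 5: rank(A - 5I) = 2, rank((A - 5I)^2) = 1. The eigenspace has dimension 5 - 2 = 3, so there are 3 Jordan blocks; the rank sequence gives block sizes [2, 1, 1].

Assembling the blocks gives the Jordan form J above.

J = [[4, 0, 0, 0, 0], [0, 5, 1, 0, 0], [0, 0, 5, 0, 0], [0, 0, 0, 5, 0], [0, 0, 0, 0, 5]]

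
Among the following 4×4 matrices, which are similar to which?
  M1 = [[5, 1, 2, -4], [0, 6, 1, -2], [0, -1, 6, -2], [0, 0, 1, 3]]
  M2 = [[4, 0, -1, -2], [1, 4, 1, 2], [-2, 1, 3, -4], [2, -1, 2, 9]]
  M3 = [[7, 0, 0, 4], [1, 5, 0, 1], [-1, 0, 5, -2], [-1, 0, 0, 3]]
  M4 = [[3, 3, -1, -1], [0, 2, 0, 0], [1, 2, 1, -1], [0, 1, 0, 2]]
2 classes: {M1, M2, M3}, {M4}

Characteristic polynomials: χ_{M1} = (x - 5)^4, χ_{M2} = (x - 5)^4, χ_{M3} = (x - 5)^4, χ_{M4} = (x - 2)^4.

{M1, M2, M3}: invariant factors x - 5, (x - 5)^3.

{M4}: invariant factors (x - 2)^2, (x - 2)^2.

Matrices are similar if and only if their invariant-factor lists agree; the partition into similarity classes is {M1, M2, M3}, {M4}.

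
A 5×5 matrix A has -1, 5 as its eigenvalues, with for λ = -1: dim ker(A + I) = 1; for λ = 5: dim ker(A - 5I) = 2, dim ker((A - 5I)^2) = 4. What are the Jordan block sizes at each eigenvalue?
λ = -1: successive nullity increments [1] count blocks of size ≥ k; block sizes are [1].
λ = 5: successive nullity increments [2, 2] count blocks of size ≥ k; block sizes are [2, 2].

Jordan blocks: (-1, 1), (5, 2), (5, 2)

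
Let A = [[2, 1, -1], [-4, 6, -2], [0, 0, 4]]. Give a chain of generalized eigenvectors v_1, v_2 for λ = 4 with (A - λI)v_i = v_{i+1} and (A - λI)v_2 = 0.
We seek v_1 ∈ ker((A - 4I)^2) \ ker(A - 4I), then set v_{i+1} = (A - 4I) v_i.

One such chain is v_1 = [[0, 1, 0]]^T, v_2 = [[1, 2, 0]]^T. Check: (A - 4I) v_2 = [[0, 0, 0]]^T = 0.

v_1 = [[0, 1, 0]]^T, v_2 = [[1, 2, 0]]^T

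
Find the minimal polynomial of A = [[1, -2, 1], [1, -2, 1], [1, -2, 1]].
m_A(x) = x^2

The characteristic polynomial factors as x^3. The minimal polynomial is ∏(x - λ)^{k_λ} where k_λ is the size of the largest Jordan block at λ.

For λ = 0: rank(A) = 1, and the largest Jordan block has size 2 (the smallest k with rank(A^k) = rank(A^(k+1))).

So m_A(x) = x^2.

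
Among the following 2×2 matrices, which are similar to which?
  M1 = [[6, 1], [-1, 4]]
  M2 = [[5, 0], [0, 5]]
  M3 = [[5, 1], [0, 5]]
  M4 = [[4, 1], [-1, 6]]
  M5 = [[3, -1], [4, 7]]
2 classes: {M1, M3, M4, M5}, {M2}

Characteristic polynomials: χ_{M1} = (x - 5)^2, χ_{M2} = (x - 5)^2, χ_{M3} = (x - 5)^2, χ_{M4} = (x - 5)^2, χ_{M5} = (x - 5)^2.

{M1, M3, M4, M5}: invariant factors (x - 5)^2.

{M2}: invariant factors x - 5, x - 5.

Matrices are similar if and only if their invariant-factor lists agree; the partition into similarity classes is {M1, M3, M4, M5}, {M2}.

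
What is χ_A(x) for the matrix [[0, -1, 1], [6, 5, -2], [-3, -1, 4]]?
χ_A(x) = (x - 3)^3

xI - A = [[x, 1, -1], [-6, x - 5, 2], [3, 1, x - 4]].

Expanding det(xI - A) along the first row:
det(xI - A) = + (x)·det([[x - 5, 2], [1, x - 4]]) - (1)·det([[-6, 2], [3, x - 4]]) + (-1)·det([[-6, x - 5], [3, 1]]).

Evaluating gives χ_A(x) = x^3 - 9x^2 + 27x - 27 = (x - 3)^3.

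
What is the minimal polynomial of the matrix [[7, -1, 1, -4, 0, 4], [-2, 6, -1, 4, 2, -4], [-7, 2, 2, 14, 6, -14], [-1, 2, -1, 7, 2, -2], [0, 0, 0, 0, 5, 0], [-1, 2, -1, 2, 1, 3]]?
The characteristic polynomial factors as (x - 5)^6. The minimal polynomial is ∏(x - λ)^{k_λ} where k_λ is the size of the largest Jordan block at λ.

For λ = 5: rank(A - 5I) = 3, and the largest Jordan block has size 3 (the smallest k with rank((A - 5I)^k) = rank((A - 5I)^(k+1))).

So m_A(x) = (x - 5)^3.

m_A(x) = (x - 5)^3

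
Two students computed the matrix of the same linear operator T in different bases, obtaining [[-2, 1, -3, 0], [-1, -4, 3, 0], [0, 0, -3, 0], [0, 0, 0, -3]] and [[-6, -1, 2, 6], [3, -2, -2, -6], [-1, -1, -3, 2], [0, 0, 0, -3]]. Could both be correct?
No.

trace(A) = -12 but trace(B) = -14. The trace is a similarity invariant, so A and B are not similar.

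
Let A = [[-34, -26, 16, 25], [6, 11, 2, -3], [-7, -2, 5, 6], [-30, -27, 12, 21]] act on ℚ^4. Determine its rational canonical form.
The invariant factors of A (the non-unit diagonal entries of the Smith normal form of xI - A over ℚ[x]) are (x - 3)(x^3 + 2x + 2), each dividing the next. The characteristic polynomial is their product, (x - 3)(x^3 + 2x + 2).

The rational canonical form is the block-diagonal matrix of companion matrices C(f_i):
R = [[0, 0, 0, 6], [1, 0, 0, 4], [0, 1, 0, -2], [0, 0, 1, 3]].

Note the characteristic polynomial does not split into linear factors over ℚ, so A has no Jordan form over ℚ; the rational canonical form exists over any field.

R = [[0, 0, 0, 6], [1, 0, 0, 4], [0, 1, 0, -2], [0, 0, 1, 3]]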